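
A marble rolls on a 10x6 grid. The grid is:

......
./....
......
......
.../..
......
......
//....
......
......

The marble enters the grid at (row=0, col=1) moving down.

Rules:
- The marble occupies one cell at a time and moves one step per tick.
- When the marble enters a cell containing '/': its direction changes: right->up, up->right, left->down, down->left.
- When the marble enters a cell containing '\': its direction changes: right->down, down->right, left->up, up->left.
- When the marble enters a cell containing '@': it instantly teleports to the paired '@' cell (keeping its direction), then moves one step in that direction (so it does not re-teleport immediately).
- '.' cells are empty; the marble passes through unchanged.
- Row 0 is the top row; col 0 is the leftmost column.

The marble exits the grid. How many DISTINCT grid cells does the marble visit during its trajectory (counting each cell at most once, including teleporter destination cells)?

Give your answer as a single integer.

Step 1: enter (0,1), '.' pass, move down to (1,1)
Step 2: enter (1,1), '/' deflects down->left, move left to (1,0)
Step 3: enter (1,0), '.' pass, move left to (1,-1)
Step 4: at (1,-1) — EXIT via left edge, pos 1
Distinct cells visited: 3 (path length 3)

Answer: 3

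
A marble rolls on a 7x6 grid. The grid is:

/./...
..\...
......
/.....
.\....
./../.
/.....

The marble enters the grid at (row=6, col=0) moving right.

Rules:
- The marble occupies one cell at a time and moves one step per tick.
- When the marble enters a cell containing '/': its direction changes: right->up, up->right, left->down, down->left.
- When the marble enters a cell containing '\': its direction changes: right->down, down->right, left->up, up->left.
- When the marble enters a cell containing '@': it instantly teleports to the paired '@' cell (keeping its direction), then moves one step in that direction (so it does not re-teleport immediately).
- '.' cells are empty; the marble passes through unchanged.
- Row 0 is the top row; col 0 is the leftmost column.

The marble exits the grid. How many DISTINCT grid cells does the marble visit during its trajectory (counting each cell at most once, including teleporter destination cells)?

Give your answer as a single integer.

Step 1: enter (6,0), '/' deflects right->up, move up to (5,0)
Step 2: enter (5,0), '.' pass, move up to (4,0)
Step 3: enter (4,0), '.' pass, move up to (3,0)
Step 4: enter (3,0), '/' deflects up->right, move right to (3,1)
Step 5: enter (3,1), '.' pass, move right to (3,2)
Step 6: enter (3,2), '.' pass, move right to (3,3)
Step 7: enter (3,3), '.' pass, move right to (3,4)
Step 8: enter (3,4), '.' pass, move right to (3,5)
Step 9: enter (3,5), '.' pass, move right to (3,6)
Step 10: at (3,6) — EXIT via right edge, pos 3
Distinct cells visited: 9 (path length 9)

Answer: 9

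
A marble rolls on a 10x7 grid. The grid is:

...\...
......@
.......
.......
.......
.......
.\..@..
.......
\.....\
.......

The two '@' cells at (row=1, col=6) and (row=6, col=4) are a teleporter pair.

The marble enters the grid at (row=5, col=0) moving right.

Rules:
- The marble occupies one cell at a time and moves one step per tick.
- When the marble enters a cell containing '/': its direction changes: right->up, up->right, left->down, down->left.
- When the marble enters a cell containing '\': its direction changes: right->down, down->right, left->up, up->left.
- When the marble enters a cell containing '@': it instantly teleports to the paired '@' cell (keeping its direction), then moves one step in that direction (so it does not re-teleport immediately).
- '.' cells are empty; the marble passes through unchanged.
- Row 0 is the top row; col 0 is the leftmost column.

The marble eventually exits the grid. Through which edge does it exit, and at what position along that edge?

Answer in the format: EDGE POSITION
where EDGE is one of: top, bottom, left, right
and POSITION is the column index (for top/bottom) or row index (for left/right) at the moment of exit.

Answer: right 5

Derivation:
Step 1: enter (5,0), '.' pass, move right to (5,1)
Step 2: enter (5,1), '.' pass, move right to (5,2)
Step 3: enter (5,2), '.' pass, move right to (5,3)
Step 4: enter (5,3), '.' pass, move right to (5,4)
Step 5: enter (5,4), '.' pass, move right to (5,5)
Step 6: enter (5,5), '.' pass, move right to (5,6)
Step 7: enter (5,6), '.' pass, move right to (5,7)
Step 8: at (5,7) — EXIT via right edge, pos 5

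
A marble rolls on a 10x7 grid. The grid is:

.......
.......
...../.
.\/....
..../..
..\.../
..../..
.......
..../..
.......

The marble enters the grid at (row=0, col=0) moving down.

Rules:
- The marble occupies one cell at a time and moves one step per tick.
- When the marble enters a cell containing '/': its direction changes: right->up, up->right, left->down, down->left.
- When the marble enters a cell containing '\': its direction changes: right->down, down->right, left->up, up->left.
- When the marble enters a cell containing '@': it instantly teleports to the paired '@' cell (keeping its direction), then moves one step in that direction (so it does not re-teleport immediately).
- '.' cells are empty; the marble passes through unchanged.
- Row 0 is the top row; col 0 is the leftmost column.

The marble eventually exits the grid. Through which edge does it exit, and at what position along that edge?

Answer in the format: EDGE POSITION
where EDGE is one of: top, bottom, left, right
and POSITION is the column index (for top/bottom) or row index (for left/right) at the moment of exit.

Step 1: enter (0,0), '.' pass, move down to (1,0)
Step 2: enter (1,0), '.' pass, move down to (2,0)
Step 3: enter (2,0), '.' pass, move down to (3,0)
Step 4: enter (3,0), '.' pass, move down to (4,0)
Step 5: enter (4,0), '.' pass, move down to (5,0)
Step 6: enter (5,0), '.' pass, move down to (6,0)
Step 7: enter (6,0), '.' pass, move down to (7,0)
Step 8: enter (7,0), '.' pass, move down to (8,0)
Step 9: enter (8,0), '.' pass, move down to (9,0)
Step 10: enter (9,0), '.' pass, move down to (10,0)
Step 11: at (10,0) — EXIT via bottom edge, pos 0

Answer: bottom 0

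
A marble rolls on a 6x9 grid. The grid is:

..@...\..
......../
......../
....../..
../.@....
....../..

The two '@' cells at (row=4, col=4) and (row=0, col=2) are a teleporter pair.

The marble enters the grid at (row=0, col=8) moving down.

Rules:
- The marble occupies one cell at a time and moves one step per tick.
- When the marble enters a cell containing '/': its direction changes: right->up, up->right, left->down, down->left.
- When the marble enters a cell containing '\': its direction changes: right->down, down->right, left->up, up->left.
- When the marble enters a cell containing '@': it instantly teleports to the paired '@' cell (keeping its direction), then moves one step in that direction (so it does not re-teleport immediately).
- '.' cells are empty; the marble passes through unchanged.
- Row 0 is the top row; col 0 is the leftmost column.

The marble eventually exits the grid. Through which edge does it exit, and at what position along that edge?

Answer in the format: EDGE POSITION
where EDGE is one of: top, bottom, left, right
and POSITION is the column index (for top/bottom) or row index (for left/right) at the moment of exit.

Answer: left 1

Derivation:
Step 1: enter (0,8), '.' pass, move down to (1,8)
Step 2: enter (1,8), '/' deflects down->left, move left to (1,7)
Step 3: enter (1,7), '.' pass, move left to (1,6)
Step 4: enter (1,6), '.' pass, move left to (1,5)
Step 5: enter (1,5), '.' pass, move left to (1,4)
Step 6: enter (1,4), '.' pass, move left to (1,3)
Step 7: enter (1,3), '.' pass, move left to (1,2)
Step 8: enter (1,2), '.' pass, move left to (1,1)
Step 9: enter (1,1), '.' pass, move left to (1,0)
Step 10: enter (1,0), '.' pass, move left to (1,-1)
Step 11: at (1,-1) — EXIT via left edge, pos 1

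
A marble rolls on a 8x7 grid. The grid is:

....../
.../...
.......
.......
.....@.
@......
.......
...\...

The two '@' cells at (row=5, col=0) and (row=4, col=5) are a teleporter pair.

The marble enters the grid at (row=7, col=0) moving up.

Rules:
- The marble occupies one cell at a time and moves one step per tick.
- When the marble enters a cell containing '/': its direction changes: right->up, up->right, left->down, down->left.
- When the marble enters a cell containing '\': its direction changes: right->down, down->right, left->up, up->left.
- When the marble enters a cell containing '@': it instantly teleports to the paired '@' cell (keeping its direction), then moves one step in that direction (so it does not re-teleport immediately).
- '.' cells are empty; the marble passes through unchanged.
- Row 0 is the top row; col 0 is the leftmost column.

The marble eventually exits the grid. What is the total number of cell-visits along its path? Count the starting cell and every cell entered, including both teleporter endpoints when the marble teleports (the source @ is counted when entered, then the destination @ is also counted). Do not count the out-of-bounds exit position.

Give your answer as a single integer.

Answer: 8

Derivation:
Step 1: enter (7,0), '.' pass, move up to (6,0)
Step 2: enter (6,0), '.' pass, move up to (5,0)
Step 3: enter (5,0), '@' teleport (5,0)->(4,5), also enter (4,5), move up to (3,5)
Step 4: enter (3,5), '.' pass, move up to (2,5)
Step 5: enter (2,5), '.' pass, move up to (1,5)
Step 6: enter (1,5), '.' pass, move up to (0,5)
Step 7: enter (0,5), '.' pass, move up to (-1,5)
Step 8: at (-1,5) — EXIT via top edge, pos 5
Path length (cell visits): 8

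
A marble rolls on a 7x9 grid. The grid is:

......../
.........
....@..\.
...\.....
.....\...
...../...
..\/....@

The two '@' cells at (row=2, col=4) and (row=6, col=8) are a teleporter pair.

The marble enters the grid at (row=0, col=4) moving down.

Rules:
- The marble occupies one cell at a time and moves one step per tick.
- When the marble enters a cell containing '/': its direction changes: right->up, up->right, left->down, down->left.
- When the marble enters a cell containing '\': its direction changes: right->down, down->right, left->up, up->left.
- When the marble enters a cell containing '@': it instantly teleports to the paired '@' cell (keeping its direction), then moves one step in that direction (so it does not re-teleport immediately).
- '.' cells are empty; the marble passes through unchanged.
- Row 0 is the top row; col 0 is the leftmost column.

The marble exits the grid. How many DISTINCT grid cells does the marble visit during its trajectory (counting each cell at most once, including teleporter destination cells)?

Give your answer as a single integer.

Step 1: enter (0,4), '.' pass, move down to (1,4)
Step 2: enter (1,4), '.' pass, move down to (2,4)
Step 3: enter (2,4), '@' teleport (2,4)->(6,8), also enter (6,8), move down to (7,8)
Step 4: at (7,8) — EXIT via bottom edge, pos 8
Distinct cells visited: 4 (path length 4)

Answer: 4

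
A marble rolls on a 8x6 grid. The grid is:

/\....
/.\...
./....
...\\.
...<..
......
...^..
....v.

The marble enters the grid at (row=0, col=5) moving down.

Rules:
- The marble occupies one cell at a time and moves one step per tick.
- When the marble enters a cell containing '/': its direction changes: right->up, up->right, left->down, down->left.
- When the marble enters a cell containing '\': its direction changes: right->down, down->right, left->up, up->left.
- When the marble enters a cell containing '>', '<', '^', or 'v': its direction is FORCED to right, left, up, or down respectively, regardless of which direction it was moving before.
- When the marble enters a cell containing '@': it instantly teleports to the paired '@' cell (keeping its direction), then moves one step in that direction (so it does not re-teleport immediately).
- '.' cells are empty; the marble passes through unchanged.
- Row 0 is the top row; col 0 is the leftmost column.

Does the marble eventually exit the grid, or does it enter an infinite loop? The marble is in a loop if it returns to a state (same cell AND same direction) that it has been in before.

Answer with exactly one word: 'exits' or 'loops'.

Step 1: enter (0,5), '.' pass, move down to (1,5)
Step 2: enter (1,5), '.' pass, move down to (2,5)
Step 3: enter (2,5), '.' pass, move down to (3,5)
Step 4: enter (3,5), '.' pass, move down to (4,5)
Step 5: enter (4,5), '.' pass, move down to (5,5)
Step 6: enter (5,5), '.' pass, move down to (6,5)
Step 7: enter (6,5), '.' pass, move down to (7,5)
Step 8: enter (7,5), '.' pass, move down to (8,5)
Step 9: at (8,5) — EXIT via bottom edge, pos 5

Answer: exits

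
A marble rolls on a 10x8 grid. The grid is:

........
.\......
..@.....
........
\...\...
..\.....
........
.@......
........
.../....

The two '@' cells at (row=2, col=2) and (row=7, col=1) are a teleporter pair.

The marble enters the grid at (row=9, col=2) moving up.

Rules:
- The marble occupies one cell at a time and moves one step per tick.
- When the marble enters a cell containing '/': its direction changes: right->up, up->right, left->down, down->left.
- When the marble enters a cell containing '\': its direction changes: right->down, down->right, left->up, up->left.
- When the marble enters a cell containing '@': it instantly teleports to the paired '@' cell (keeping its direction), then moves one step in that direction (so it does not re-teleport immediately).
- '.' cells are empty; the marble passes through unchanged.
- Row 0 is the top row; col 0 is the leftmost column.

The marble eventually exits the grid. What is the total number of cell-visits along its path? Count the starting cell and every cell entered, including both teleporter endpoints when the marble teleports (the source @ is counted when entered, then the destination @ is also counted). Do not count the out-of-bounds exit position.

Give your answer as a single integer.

Step 1: enter (9,2), '.' pass, move up to (8,2)
Step 2: enter (8,2), '.' pass, move up to (7,2)
Step 3: enter (7,2), '.' pass, move up to (6,2)
Step 4: enter (6,2), '.' pass, move up to (5,2)
Step 5: enter (5,2), '\' deflects up->left, move left to (5,1)
Step 6: enter (5,1), '.' pass, move left to (5,0)
Step 7: enter (5,0), '.' pass, move left to (5,-1)
Step 8: at (5,-1) — EXIT via left edge, pos 5
Path length (cell visits): 7

Answer: 7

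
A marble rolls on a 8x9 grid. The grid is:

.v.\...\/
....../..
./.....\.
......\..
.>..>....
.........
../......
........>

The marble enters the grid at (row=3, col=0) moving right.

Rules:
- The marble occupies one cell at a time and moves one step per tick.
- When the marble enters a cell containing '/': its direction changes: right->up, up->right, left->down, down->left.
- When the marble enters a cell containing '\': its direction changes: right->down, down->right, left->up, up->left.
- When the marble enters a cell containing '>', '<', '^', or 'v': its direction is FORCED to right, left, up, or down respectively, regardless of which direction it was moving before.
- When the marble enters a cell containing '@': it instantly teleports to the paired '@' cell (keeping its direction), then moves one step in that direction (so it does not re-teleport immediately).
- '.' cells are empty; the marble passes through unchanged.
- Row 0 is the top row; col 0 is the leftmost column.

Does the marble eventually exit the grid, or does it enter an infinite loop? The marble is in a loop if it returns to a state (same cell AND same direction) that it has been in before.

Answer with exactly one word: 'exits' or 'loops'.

Answer: exits

Derivation:
Step 1: enter (3,0), '.' pass, move right to (3,1)
Step 2: enter (3,1), '.' pass, move right to (3,2)
Step 3: enter (3,2), '.' pass, move right to (3,3)
Step 4: enter (3,3), '.' pass, move right to (3,4)
Step 5: enter (3,4), '.' pass, move right to (3,5)
Step 6: enter (3,5), '.' pass, move right to (3,6)
Step 7: enter (3,6), '\' deflects right->down, move down to (4,6)
Step 8: enter (4,6), '.' pass, move down to (5,6)
Step 9: enter (5,6), '.' pass, move down to (6,6)
Step 10: enter (6,6), '.' pass, move down to (7,6)
Step 11: enter (7,6), '.' pass, move down to (8,6)
Step 12: at (8,6) — EXIT via bottom edge, pos 6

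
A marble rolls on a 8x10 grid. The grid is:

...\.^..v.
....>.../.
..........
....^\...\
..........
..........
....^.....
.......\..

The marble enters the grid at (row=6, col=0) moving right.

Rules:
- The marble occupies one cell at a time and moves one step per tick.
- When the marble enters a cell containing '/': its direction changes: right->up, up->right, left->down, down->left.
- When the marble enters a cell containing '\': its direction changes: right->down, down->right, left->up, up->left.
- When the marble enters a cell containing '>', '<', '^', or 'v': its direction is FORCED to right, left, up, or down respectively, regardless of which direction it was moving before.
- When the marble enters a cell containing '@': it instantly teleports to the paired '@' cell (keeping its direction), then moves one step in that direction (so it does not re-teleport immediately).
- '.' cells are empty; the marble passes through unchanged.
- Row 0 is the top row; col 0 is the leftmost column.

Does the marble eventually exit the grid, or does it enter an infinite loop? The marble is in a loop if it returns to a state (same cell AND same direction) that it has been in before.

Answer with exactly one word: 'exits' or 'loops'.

Answer: loops

Derivation:
Step 1: enter (6,0), '.' pass, move right to (6,1)
Step 2: enter (6,1), '.' pass, move right to (6,2)
Step 3: enter (6,2), '.' pass, move right to (6,3)
Step 4: enter (6,3), '.' pass, move right to (6,4)
Step 5: enter (6,4), '^' forces right->up, move up to (5,4)
Step 6: enter (5,4), '.' pass, move up to (4,4)
Step 7: enter (4,4), '.' pass, move up to (3,4)
Step 8: enter (3,4), '^' forces up->up, move up to (2,4)
Step 9: enter (2,4), '.' pass, move up to (1,4)
Step 10: enter (1,4), '>' forces up->right, move right to (1,5)
Step 11: enter (1,5), '.' pass, move right to (1,6)
Step 12: enter (1,6), '.' pass, move right to (1,7)
Step 13: enter (1,7), '.' pass, move right to (1,8)
Step 14: enter (1,8), '/' deflects right->up, move up to (0,8)
Step 15: enter (0,8), 'v' forces up->down, move down to (1,8)
Step 16: enter (1,8), '/' deflects down->left, move left to (1,7)
Step 17: enter (1,7), '.' pass, move left to (1,6)
Step 18: enter (1,6), '.' pass, move left to (1,5)
Step 19: enter (1,5), '.' pass, move left to (1,4)
Step 20: enter (1,4), '>' forces left->right, move right to (1,5)
Step 21: at (1,5) dir=right — LOOP DETECTED (seen before)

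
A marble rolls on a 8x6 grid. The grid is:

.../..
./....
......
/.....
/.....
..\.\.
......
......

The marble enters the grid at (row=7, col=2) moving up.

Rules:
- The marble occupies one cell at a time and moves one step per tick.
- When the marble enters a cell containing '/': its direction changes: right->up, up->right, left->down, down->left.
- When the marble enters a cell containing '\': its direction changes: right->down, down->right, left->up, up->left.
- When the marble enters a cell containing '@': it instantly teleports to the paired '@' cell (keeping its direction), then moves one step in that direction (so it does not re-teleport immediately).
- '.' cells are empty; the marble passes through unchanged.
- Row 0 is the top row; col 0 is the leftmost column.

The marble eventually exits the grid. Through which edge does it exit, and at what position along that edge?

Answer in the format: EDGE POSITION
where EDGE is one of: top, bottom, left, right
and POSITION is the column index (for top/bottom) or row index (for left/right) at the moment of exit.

Step 1: enter (7,2), '.' pass, move up to (6,2)
Step 2: enter (6,2), '.' pass, move up to (5,2)
Step 3: enter (5,2), '\' deflects up->left, move left to (5,1)
Step 4: enter (5,1), '.' pass, move left to (5,0)
Step 5: enter (5,0), '.' pass, move left to (5,-1)
Step 6: at (5,-1) — EXIT via left edge, pos 5

Answer: left 5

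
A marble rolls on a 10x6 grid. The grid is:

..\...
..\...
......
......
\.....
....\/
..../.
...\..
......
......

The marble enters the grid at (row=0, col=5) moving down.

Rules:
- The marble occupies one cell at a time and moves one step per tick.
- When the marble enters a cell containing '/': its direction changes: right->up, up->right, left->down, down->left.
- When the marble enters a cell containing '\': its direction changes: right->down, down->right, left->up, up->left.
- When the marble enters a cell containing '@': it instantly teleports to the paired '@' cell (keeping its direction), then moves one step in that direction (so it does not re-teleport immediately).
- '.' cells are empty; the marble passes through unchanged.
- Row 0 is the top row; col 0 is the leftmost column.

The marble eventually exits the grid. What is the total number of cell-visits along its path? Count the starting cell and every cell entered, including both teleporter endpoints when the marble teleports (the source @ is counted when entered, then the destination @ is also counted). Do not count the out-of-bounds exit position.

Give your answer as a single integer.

Step 1: enter (0,5), '.' pass, move down to (1,5)
Step 2: enter (1,5), '.' pass, move down to (2,5)
Step 3: enter (2,5), '.' pass, move down to (3,5)
Step 4: enter (3,5), '.' pass, move down to (4,5)
Step 5: enter (4,5), '.' pass, move down to (5,5)
Step 6: enter (5,5), '/' deflects down->left, move left to (5,4)
Step 7: enter (5,4), '\' deflects left->up, move up to (4,4)
Step 8: enter (4,4), '.' pass, move up to (3,4)
Step 9: enter (3,4), '.' pass, move up to (2,4)
Step 10: enter (2,4), '.' pass, move up to (1,4)
Step 11: enter (1,4), '.' pass, move up to (0,4)
Step 12: enter (0,4), '.' pass, move up to (-1,4)
Step 13: at (-1,4) — EXIT via top edge, pos 4
Path length (cell visits): 12

Answer: 12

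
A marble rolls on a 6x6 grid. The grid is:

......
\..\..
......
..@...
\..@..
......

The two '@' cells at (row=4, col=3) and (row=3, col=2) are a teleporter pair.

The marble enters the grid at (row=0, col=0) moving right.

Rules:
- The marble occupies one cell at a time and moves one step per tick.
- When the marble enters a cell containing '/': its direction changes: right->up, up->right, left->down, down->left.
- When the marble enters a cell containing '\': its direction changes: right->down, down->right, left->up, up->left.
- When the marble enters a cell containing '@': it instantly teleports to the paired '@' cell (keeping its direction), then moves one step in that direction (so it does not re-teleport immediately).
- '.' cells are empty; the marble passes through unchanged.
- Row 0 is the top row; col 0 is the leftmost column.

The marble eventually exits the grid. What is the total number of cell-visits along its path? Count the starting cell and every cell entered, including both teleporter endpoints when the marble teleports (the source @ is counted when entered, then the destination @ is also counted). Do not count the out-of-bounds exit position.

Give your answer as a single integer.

Step 1: enter (0,0), '.' pass, move right to (0,1)
Step 2: enter (0,1), '.' pass, move right to (0,2)
Step 3: enter (0,2), '.' pass, move right to (0,3)
Step 4: enter (0,3), '.' pass, move right to (0,4)
Step 5: enter (0,4), '.' pass, move right to (0,5)
Step 6: enter (0,5), '.' pass, move right to (0,6)
Step 7: at (0,6) — EXIT via right edge, pos 0
Path length (cell visits): 6

Answer: 6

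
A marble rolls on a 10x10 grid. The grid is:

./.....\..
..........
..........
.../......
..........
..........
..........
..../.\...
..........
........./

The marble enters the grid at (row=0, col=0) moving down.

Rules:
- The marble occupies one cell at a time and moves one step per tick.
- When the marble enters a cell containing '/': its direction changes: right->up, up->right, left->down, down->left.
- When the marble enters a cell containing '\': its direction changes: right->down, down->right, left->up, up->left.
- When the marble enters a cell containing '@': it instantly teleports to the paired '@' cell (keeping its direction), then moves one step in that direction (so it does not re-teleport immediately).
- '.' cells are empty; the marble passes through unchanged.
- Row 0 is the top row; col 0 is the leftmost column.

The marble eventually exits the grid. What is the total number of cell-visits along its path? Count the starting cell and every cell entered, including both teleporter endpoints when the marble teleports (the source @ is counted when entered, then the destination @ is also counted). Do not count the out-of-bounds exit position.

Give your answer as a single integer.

Step 1: enter (0,0), '.' pass, move down to (1,0)
Step 2: enter (1,0), '.' pass, move down to (2,0)
Step 3: enter (2,0), '.' pass, move down to (3,0)
Step 4: enter (3,0), '.' pass, move down to (4,0)
Step 5: enter (4,0), '.' pass, move down to (5,0)
Step 6: enter (5,0), '.' pass, move down to (6,0)
Step 7: enter (6,0), '.' pass, move down to (7,0)
Step 8: enter (7,0), '.' pass, move down to (8,0)
Step 9: enter (8,0), '.' pass, move down to (9,0)
Step 10: enter (9,0), '.' pass, move down to (10,0)
Step 11: at (10,0) — EXIT via bottom edge, pos 0
Path length (cell visits): 10

Answer: 10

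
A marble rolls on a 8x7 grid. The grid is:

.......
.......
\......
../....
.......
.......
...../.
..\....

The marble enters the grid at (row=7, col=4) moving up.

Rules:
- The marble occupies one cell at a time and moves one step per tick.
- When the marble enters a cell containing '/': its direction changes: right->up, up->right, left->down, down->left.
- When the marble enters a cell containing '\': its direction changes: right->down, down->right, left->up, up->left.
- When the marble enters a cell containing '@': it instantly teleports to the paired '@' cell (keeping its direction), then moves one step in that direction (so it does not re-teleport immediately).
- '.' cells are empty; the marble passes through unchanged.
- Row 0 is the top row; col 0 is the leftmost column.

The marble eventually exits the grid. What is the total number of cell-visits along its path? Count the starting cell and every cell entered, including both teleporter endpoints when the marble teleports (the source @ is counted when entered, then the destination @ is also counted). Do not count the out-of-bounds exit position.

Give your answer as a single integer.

Answer: 8

Derivation:
Step 1: enter (7,4), '.' pass, move up to (6,4)
Step 2: enter (6,4), '.' pass, move up to (5,4)
Step 3: enter (5,4), '.' pass, move up to (4,4)
Step 4: enter (4,4), '.' pass, move up to (3,4)
Step 5: enter (3,4), '.' pass, move up to (2,4)
Step 6: enter (2,4), '.' pass, move up to (1,4)
Step 7: enter (1,4), '.' pass, move up to (0,4)
Step 8: enter (0,4), '.' pass, move up to (-1,4)
Step 9: at (-1,4) — EXIT via top edge, pos 4
Path length (cell visits): 8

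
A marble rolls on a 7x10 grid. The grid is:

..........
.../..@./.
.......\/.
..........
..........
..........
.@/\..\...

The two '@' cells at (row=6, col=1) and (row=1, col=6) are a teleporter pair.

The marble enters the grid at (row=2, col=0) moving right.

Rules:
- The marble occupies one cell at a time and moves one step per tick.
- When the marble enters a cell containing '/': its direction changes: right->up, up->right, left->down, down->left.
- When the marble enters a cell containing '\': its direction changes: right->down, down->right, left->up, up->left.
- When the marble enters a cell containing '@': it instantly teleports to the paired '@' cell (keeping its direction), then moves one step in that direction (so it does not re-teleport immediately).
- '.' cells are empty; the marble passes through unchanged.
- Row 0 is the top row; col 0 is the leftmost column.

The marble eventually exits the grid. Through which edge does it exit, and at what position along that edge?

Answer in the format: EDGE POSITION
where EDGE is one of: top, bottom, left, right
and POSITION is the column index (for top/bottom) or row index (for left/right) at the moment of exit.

Step 1: enter (2,0), '.' pass, move right to (2,1)
Step 2: enter (2,1), '.' pass, move right to (2,2)
Step 3: enter (2,2), '.' pass, move right to (2,3)
Step 4: enter (2,3), '.' pass, move right to (2,4)
Step 5: enter (2,4), '.' pass, move right to (2,5)
Step 6: enter (2,5), '.' pass, move right to (2,6)
Step 7: enter (2,6), '.' pass, move right to (2,7)
Step 8: enter (2,7), '\' deflects right->down, move down to (3,7)
Step 9: enter (3,7), '.' pass, move down to (4,7)
Step 10: enter (4,7), '.' pass, move down to (5,7)
Step 11: enter (5,7), '.' pass, move down to (6,7)
Step 12: enter (6,7), '.' pass, move down to (7,7)
Step 13: at (7,7) — EXIT via bottom edge, pos 7

Answer: bottom 7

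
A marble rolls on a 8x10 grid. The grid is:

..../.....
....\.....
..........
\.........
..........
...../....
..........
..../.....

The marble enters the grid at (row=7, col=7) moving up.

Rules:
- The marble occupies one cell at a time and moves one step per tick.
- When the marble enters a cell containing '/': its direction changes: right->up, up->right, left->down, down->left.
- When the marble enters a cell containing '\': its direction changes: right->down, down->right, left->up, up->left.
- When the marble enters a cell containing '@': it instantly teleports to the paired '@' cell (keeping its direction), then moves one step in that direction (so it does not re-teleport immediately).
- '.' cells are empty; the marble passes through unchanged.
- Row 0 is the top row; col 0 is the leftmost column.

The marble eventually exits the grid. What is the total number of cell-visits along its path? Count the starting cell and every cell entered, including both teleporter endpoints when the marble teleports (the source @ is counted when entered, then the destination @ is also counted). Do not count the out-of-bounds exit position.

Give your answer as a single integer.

Step 1: enter (7,7), '.' pass, move up to (6,7)
Step 2: enter (6,7), '.' pass, move up to (5,7)
Step 3: enter (5,7), '.' pass, move up to (4,7)
Step 4: enter (4,7), '.' pass, move up to (3,7)
Step 5: enter (3,7), '.' pass, move up to (2,7)
Step 6: enter (2,7), '.' pass, move up to (1,7)
Step 7: enter (1,7), '.' pass, move up to (0,7)
Step 8: enter (0,7), '.' pass, move up to (-1,7)
Step 9: at (-1,7) — EXIT via top edge, pos 7
Path length (cell visits): 8

Answer: 8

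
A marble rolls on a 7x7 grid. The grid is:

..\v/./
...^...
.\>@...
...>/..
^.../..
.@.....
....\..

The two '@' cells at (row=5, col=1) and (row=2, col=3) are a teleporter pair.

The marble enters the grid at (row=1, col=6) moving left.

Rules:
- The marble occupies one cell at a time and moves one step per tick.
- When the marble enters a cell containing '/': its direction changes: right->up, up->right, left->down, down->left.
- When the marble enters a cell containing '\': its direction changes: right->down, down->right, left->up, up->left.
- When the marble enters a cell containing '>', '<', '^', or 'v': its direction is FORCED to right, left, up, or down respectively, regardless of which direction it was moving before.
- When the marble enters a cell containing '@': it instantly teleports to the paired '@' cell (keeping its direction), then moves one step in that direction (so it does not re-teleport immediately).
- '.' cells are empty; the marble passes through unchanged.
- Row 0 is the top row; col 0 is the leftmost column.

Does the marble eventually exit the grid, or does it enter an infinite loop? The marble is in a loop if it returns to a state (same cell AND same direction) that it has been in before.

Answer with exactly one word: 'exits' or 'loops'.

Answer: loops

Derivation:
Step 1: enter (1,6), '.' pass, move left to (1,5)
Step 2: enter (1,5), '.' pass, move left to (1,4)
Step 3: enter (1,4), '.' pass, move left to (1,3)
Step 4: enter (1,3), '^' forces left->up, move up to (0,3)
Step 5: enter (0,3), 'v' forces up->down, move down to (1,3)
Step 6: enter (1,3), '^' forces down->up, move up to (0,3)
Step 7: at (0,3) dir=up — LOOP DETECTED (seen before)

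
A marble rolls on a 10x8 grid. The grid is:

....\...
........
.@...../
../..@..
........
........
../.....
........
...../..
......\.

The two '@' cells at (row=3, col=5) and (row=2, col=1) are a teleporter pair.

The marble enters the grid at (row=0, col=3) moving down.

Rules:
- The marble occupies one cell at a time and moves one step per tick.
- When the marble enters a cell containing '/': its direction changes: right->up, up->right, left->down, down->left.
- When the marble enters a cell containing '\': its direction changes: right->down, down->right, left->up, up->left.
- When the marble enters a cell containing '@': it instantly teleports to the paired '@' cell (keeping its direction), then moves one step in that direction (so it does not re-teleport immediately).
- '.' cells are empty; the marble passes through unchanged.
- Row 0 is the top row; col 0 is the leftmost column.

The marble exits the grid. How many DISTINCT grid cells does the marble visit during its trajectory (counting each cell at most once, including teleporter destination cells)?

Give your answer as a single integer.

Step 1: enter (0,3), '.' pass, move down to (1,3)
Step 2: enter (1,3), '.' pass, move down to (2,3)
Step 3: enter (2,3), '.' pass, move down to (3,3)
Step 4: enter (3,3), '.' pass, move down to (4,3)
Step 5: enter (4,3), '.' pass, move down to (5,3)
Step 6: enter (5,3), '.' pass, move down to (6,3)
Step 7: enter (6,3), '.' pass, move down to (7,3)
Step 8: enter (7,3), '.' pass, move down to (8,3)
Step 9: enter (8,3), '.' pass, move down to (9,3)
Step 10: enter (9,3), '.' pass, move down to (10,3)
Step 11: at (10,3) — EXIT via bottom edge, pos 3
Distinct cells visited: 10 (path length 10)

Answer: 10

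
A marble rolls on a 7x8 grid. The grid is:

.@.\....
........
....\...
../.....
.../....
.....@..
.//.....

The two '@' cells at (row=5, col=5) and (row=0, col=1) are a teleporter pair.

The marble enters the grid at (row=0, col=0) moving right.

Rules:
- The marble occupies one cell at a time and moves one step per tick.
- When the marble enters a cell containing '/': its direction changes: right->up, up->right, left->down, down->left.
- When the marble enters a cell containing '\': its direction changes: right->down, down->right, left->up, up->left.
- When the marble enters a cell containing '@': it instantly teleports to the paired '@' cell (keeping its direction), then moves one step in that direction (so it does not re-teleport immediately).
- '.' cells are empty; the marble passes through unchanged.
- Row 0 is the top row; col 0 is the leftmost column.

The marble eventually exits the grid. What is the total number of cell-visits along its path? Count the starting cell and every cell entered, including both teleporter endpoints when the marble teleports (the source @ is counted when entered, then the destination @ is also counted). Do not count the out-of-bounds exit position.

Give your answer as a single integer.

Answer: 5

Derivation:
Step 1: enter (0,0), '.' pass, move right to (0,1)
Step 2: enter (0,1), '@' teleport (0,1)->(5,5), also enter (5,5), move right to (5,6)
Step 3: enter (5,6), '.' pass, move right to (5,7)
Step 4: enter (5,7), '.' pass, move right to (5,8)
Step 5: at (5,8) — EXIT via right edge, pos 5
Path length (cell visits): 5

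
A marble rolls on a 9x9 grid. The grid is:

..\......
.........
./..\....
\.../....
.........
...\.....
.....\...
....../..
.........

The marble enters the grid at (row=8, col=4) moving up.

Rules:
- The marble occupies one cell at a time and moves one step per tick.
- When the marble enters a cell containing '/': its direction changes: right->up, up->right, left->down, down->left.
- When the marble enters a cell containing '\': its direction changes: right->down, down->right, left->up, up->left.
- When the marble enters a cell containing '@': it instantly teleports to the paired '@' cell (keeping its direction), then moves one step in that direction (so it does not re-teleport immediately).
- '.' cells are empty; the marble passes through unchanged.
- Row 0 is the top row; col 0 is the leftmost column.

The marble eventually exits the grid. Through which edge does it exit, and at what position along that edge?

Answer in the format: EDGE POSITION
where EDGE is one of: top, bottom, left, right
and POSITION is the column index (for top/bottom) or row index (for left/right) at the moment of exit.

Answer: right 3

Derivation:
Step 1: enter (8,4), '.' pass, move up to (7,4)
Step 2: enter (7,4), '.' pass, move up to (6,4)
Step 3: enter (6,4), '.' pass, move up to (5,4)
Step 4: enter (5,4), '.' pass, move up to (4,4)
Step 5: enter (4,4), '.' pass, move up to (3,4)
Step 6: enter (3,4), '/' deflects up->right, move right to (3,5)
Step 7: enter (3,5), '.' pass, move right to (3,6)
Step 8: enter (3,6), '.' pass, move right to (3,7)
Step 9: enter (3,7), '.' pass, move right to (3,8)
Step 10: enter (3,8), '.' pass, move right to (3,9)
Step 11: at (3,9) — EXIT via right edge, pos 3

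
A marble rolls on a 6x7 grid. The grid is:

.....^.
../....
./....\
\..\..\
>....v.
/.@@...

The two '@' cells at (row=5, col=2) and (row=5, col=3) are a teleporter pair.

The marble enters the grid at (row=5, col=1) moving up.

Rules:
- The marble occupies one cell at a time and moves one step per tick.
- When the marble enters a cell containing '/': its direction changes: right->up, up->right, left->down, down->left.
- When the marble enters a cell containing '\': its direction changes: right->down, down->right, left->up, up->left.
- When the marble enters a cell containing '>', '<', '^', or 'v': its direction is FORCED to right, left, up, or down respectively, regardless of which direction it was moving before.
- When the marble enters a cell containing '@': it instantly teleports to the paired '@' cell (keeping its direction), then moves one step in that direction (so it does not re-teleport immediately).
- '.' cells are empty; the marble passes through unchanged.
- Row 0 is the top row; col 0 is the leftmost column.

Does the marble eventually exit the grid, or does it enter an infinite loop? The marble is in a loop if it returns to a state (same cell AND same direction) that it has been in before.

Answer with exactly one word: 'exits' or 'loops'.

Step 1: enter (5,1), '.' pass, move up to (4,1)
Step 2: enter (4,1), '.' pass, move up to (3,1)
Step 3: enter (3,1), '.' pass, move up to (2,1)
Step 4: enter (2,1), '/' deflects up->right, move right to (2,2)
Step 5: enter (2,2), '.' pass, move right to (2,3)
Step 6: enter (2,3), '.' pass, move right to (2,4)
Step 7: enter (2,4), '.' pass, move right to (2,5)
Step 8: enter (2,5), '.' pass, move right to (2,6)
Step 9: enter (2,6), '\' deflects right->down, move down to (3,6)
Step 10: enter (3,6), '\' deflects down->right, move right to (3,7)
Step 11: at (3,7) — EXIT via right edge, pos 3

Answer: exits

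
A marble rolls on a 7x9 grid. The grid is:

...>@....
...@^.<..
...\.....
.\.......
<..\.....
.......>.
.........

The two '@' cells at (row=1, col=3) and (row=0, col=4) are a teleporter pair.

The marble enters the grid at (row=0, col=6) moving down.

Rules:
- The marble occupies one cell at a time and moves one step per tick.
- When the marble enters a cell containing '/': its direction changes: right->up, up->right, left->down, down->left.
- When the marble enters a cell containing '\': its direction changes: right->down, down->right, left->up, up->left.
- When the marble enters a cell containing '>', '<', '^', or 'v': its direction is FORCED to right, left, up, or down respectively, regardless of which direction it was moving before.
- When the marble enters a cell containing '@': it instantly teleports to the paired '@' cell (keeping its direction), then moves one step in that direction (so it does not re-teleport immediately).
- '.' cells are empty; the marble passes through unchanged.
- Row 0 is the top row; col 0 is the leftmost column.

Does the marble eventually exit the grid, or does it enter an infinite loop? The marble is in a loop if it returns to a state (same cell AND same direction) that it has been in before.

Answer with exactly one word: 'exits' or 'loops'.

Answer: loops

Derivation:
Step 1: enter (0,6), '.' pass, move down to (1,6)
Step 2: enter (1,6), '<' forces down->left, move left to (1,5)
Step 3: enter (1,5), '.' pass, move left to (1,4)
Step 4: enter (1,4), '^' forces left->up, move up to (0,4)
Step 5: enter (0,4), '@' teleport (0,4)->(1,3), also enter (1,3), move up to (0,3)
Step 6: enter (0,3), '>' forces up->right, move right to (0,4)
Step 7: enter (0,4), '@' teleport (0,4)->(1,3), also enter (1,3), move right to (1,4)
Step 8: enter (1,4), '^' forces right->up, move up to (0,4)
Step 9: at (0,4) dir=up — LOOP DETECTED (seen before)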